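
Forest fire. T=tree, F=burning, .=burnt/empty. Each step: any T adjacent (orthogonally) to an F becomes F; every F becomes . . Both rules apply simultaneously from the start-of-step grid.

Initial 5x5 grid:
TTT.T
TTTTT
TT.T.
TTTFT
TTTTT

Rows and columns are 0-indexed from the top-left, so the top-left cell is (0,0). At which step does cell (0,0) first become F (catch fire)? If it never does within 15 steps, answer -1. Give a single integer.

Step 1: cell (0,0)='T' (+4 fires, +1 burnt)
Step 2: cell (0,0)='T' (+4 fires, +4 burnt)
Step 3: cell (0,0)='T' (+5 fires, +4 burnt)
Step 4: cell (0,0)='T' (+5 fires, +5 burnt)
Step 5: cell (0,0)='T' (+2 fires, +5 burnt)
Step 6: cell (0,0)='F' (+1 fires, +2 burnt)
  -> target ignites at step 6
Step 7: cell (0,0)='.' (+0 fires, +1 burnt)
  fire out at step 7

6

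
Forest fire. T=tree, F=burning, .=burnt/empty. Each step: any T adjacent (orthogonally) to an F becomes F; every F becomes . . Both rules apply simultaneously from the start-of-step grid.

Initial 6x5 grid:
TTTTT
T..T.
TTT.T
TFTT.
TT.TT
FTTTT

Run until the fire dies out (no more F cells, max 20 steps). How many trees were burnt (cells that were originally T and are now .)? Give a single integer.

Answer: 21

Derivation:
Step 1: +6 fires, +2 burnt (F count now 6)
Step 2: +4 fires, +6 burnt (F count now 4)
Step 3: +3 fires, +4 burnt (F count now 3)
Step 4: +3 fires, +3 burnt (F count now 3)
Step 5: +1 fires, +3 burnt (F count now 1)
Step 6: +1 fires, +1 burnt (F count now 1)
Step 7: +1 fires, +1 burnt (F count now 1)
Step 8: +2 fires, +1 burnt (F count now 2)
Step 9: +0 fires, +2 burnt (F count now 0)
Fire out after step 9
Initially T: 22, now '.': 29
Total burnt (originally-T cells now '.'): 21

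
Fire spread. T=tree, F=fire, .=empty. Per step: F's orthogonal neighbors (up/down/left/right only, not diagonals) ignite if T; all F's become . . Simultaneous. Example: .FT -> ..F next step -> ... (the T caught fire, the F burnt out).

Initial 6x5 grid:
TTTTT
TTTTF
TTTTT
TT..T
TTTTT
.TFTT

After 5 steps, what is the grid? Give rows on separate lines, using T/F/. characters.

Step 1: 6 trees catch fire, 2 burn out
  TTTTF
  TTTF.
  TTTTF
  TT..T
  TTFTT
  .F.FT
Step 2: 7 trees catch fire, 6 burn out
  TTTF.
  TTF..
  TTTF.
  TT..F
  TF.FT
  ....F
Step 3: 6 trees catch fire, 7 burn out
  TTF..
  TF...
  TTF..
  TF...
  F...F
  .....
Step 4: 4 trees catch fire, 6 burn out
  TF...
  F....
  TF...
  F....
  .....
  .....
Step 5: 2 trees catch fire, 4 burn out
  F....
  .....
  F....
  .....
  .....
  .....

F....
.....
F....
.....
.....
.....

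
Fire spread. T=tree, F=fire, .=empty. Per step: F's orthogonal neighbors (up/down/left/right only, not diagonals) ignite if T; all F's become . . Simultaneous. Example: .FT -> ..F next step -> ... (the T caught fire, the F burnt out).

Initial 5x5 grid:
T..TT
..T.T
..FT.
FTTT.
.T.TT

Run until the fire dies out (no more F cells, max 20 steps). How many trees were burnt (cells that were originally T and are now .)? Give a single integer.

Answer: 8

Derivation:
Step 1: +4 fires, +2 burnt (F count now 4)
Step 2: +2 fires, +4 burnt (F count now 2)
Step 3: +1 fires, +2 burnt (F count now 1)
Step 4: +1 fires, +1 burnt (F count now 1)
Step 5: +0 fires, +1 burnt (F count now 0)
Fire out after step 5
Initially T: 12, now '.': 21
Total burnt (originally-T cells now '.'): 8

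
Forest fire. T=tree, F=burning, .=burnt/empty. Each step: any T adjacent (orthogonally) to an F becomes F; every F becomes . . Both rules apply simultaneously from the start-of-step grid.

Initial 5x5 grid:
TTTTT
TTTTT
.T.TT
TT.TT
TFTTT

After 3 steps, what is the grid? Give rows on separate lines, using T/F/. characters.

Step 1: 3 trees catch fire, 1 burn out
  TTTTT
  TTTTT
  .T.TT
  TF.TT
  F.FTT
Step 2: 3 trees catch fire, 3 burn out
  TTTTT
  TTTTT
  .F.TT
  F..TT
  ...FT
Step 3: 3 trees catch fire, 3 burn out
  TTTTT
  TFTTT
  ...TT
  ...FT
  ....F

TTTTT
TFTTT
...TT
...FT
....F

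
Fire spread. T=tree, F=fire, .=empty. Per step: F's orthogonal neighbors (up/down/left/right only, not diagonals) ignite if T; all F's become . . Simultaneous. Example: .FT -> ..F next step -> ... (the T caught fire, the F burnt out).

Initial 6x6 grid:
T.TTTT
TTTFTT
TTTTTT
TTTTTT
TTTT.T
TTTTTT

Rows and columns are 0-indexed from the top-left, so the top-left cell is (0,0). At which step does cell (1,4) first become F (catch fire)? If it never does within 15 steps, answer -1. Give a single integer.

Step 1: cell (1,4)='F' (+4 fires, +1 burnt)
  -> target ignites at step 1
Step 2: cell (1,4)='.' (+7 fires, +4 burnt)
Step 3: cell (1,4)='.' (+7 fires, +7 burnt)
Step 4: cell (1,4)='.' (+6 fires, +7 burnt)
Step 5: cell (1,4)='.' (+5 fires, +6 burnt)
Step 6: cell (1,4)='.' (+3 fires, +5 burnt)
Step 7: cell (1,4)='.' (+1 fires, +3 burnt)
Step 8: cell (1,4)='.' (+0 fires, +1 burnt)
  fire out at step 8

1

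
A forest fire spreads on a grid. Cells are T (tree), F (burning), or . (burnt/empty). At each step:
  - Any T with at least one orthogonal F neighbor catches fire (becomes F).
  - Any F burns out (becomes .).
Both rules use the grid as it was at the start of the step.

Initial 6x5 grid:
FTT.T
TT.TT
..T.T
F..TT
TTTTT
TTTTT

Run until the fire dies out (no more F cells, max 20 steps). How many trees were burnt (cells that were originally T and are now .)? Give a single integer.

Answer: 20

Derivation:
Step 1: +3 fires, +2 burnt (F count now 3)
Step 2: +4 fires, +3 burnt (F count now 4)
Step 3: +2 fires, +4 burnt (F count now 2)
Step 4: +2 fires, +2 burnt (F count now 2)
Step 5: +3 fires, +2 burnt (F count now 3)
Step 6: +2 fires, +3 burnt (F count now 2)
Step 7: +1 fires, +2 burnt (F count now 1)
Step 8: +1 fires, +1 burnt (F count now 1)
Step 9: +2 fires, +1 burnt (F count now 2)
Step 10: +0 fires, +2 burnt (F count now 0)
Fire out after step 10
Initially T: 21, now '.': 29
Total burnt (originally-T cells now '.'): 20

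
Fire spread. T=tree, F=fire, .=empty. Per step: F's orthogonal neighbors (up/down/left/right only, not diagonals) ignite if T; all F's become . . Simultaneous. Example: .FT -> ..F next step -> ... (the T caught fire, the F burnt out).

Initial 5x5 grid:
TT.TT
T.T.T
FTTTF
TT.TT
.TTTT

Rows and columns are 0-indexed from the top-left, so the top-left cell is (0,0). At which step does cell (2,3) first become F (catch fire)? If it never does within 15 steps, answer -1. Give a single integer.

Step 1: cell (2,3)='F' (+6 fires, +2 burnt)
  -> target ignites at step 1
Step 2: cell (2,3)='.' (+6 fires, +6 burnt)
Step 3: cell (2,3)='.' (+5 fires, +6 burnt)
Step 4: cell (2,3)='.' (+1 fires, +5 burnt)
Step 5: cell (2,3)='.' (+0 fires, +1 burnt)
  fire out at step 5

1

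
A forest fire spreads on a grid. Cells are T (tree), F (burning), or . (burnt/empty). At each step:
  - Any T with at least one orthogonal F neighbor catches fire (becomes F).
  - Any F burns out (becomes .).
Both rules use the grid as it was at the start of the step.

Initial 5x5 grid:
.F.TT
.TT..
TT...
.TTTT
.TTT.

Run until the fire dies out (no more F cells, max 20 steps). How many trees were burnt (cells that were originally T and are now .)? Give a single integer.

Step 1: +1 fires, +1 burnt (F count now 1)
Step 2: +2 fires, +1 burnt (F count now 2)
Step 3: +2 fires, +2 burnt (F count now 2)
Step 4: +2 fires, +2 burnt (F count now 2)
Step 5: +2 fires, +2 burnt (F count now 2)
Step 6: +2 fires, +2 burnt (F count now 2)
Step 7: +0 fires, +2 burnt (F count now 0)
Fire out after step 7
Initially T: 13, now '.': 23
Total burnt (originally-T cells now '.'): 11

Answer: 11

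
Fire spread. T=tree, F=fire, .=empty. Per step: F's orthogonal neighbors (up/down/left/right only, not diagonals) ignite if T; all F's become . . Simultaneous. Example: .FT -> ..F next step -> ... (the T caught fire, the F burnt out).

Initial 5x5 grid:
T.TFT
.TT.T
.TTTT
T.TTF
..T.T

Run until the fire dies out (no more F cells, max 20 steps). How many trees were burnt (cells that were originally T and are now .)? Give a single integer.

Step 1: +5 fires, +2 burnt (F count now 5)
Step 2: +4 fires, +5 burnt (F count now 4)
Step 3: +3 fires, +4 burnt (F count now 3)
Step 4: +1 fires, +3 burnt (F count now 1)
Step 5: +0 fires, +1 burnt (F count now 0)
Fire out after step 5
Initially T: 15, now '.': 23
Total burnt (originally-T cells now '.'): 13

Answer: 13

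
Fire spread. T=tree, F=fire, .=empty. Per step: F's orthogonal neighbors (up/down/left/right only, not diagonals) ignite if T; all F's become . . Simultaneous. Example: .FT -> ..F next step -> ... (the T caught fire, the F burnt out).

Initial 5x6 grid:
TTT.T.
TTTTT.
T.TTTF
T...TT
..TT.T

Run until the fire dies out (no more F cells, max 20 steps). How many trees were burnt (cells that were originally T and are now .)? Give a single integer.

Step 1: +2 fires, +1 burnt (F count now 2)
Step 2: +4 fires, +2 burnt (F count now 4)
Step 3: +3 fires, +4 burnt (F count now 3)
Step 4: +1 fires, +3 burnt (F count now 1)
Step 5: +2 fires, +1 burnt (F count now 2)
Step 6: +2 fires, +2 burnt (F count now 2)
Step 7: +2 fires, +2 burnt (F count now 2)
Step 8: +1 fires, +2 burnt (F count now 1)
Step 9: +0 fires, +1 burnt (F count now 0)
Fire out after step 9
Initially T: 19, now '.': 28
Total burnt (originally-T cells now '.'): 17

Answer: 17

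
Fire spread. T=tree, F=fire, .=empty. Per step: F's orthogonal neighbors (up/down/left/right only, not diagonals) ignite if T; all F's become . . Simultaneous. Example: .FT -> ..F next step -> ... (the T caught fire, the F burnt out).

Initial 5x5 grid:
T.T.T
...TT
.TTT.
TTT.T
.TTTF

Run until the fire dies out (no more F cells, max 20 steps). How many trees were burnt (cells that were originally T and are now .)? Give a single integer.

Step 1: +2 fires, +1 burnt (F count now 2)
Step 2: +1 fires, +2 burnt (F count now 1)
Step 3: +2 fires, +1 burnt (F count now 2)
Step 4: +2 fires, +2 burnt (F count now 2)
Step 5: +3 fires, +2 burnt (F count now 3)
Step 6: +1 fires, +3 burnt (F count now 1)
Step 7: +1 fires, +1 burnt (F count now 1)
Step 8: +1 fires, +1 burnt (F count now 1)
Step 9: +0 fires, +1 burnt (F count now 0)
Fire out after step 9
Initially T: 15, now '.': 23
Total burnt (originally-T cells now '.'): 13

Answer: 13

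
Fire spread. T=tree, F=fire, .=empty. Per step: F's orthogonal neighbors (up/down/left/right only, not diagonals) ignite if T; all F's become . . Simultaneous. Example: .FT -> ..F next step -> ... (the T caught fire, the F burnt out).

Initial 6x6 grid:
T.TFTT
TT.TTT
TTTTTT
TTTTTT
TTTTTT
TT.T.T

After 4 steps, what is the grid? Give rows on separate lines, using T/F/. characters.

Step 1: 3 trees catch fire, 1 burn out
  T.F.FT
  TT.FTT
  TTTTTT
  TTTTTT
  TTTTTT
  TT.T.T
Step 2: 3 trees catch fire, 3 burn out
  T....F
  TT..FT
  TTTFTT
  TTTTTT
  TTTTTT
  TT.T.T
Step 3: 4 trees catch fire, 3 burn out
  T.....
  TT...F
  TTF.FT
  TTTFTT
  TTTTTT
  TT.T.T
Step 4: 5 trees catch fire, 4 burn out
  T.....
  TT....
  TF...F
  TTF.FT
  TTTFTT
  TT.T.T

T.....
TT....
TF...F
TTF.FT
TTTFTT
TT.T.T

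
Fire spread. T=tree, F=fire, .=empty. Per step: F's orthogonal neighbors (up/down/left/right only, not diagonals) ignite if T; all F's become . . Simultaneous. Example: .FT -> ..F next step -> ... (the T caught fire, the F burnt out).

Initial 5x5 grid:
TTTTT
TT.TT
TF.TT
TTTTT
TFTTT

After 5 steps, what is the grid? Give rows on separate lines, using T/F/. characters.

Step 1: 5 trees catch fire, 2 burn out
  TTTTT
  TF.TT
  F..TT
  TFTTT
  F.FTT
Step 2: 5 trees catch fire, 5 burn out
  TFTTT
  F..TT
  ...TT
  F.FTT
  ...FT
Step 3: 4 trees catch fire, 5 burn out
  F.FTT
  ...TT
  ...TT
  ...FT
  ....F
Step 4: 3 trees catch fire, 4 burn out
  ...FT
  ...TT
  ...FT
  ....F
  .....
Step 5: 3 trees catch fire, 3 burn out
  ....F
  ...FT
  ....F
  .....
  .....

....F
...FT
....F
.....
.....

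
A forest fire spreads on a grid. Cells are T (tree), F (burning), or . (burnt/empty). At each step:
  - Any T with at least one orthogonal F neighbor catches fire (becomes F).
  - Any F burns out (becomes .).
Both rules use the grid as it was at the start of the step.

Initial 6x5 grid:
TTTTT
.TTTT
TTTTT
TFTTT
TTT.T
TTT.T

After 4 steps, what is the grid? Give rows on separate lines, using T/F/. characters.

Step 1: 4 trees catch fire, 1 burn out
  TTTTT
  .TTTT
  TFTTT
  F.FTT
  TFT.T
  TTT.T
Step 2: 7 trees catch fire, 4 burn out
  TTTTT
  .FTTT
  F.FTT
  ...FT
  F.F.T
  TFT.T
Step 3: 6 trees catch fire, 7 burn out
  TFTTT
  ..FTT
  ...FT
  ....F
  ....T
  F.F.T
Step 4: 5 trees catch fire, 6 burn out
  F.FTT
  ...FT
  ....F
  .....
  ....F
  ....T

F.FTT
...FT
....F
.....
....F
....T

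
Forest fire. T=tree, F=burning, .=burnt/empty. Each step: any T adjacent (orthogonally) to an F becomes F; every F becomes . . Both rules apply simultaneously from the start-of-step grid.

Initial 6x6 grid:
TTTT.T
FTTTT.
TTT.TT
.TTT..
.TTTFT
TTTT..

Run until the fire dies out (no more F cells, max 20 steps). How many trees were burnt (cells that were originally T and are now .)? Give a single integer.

Answer: 24

Derivation:
Step 1: +5 fires, +2 burnt (F count now 5)
Step 2: +6 fires, +5 burnt (F count now 6)
Step 3: +7 fires, +6 burnt (F count now 7)
Step 4: +3 fires, +7 burnt (F count now 3)
Step 5: +2 fires, +3 burnt (F count now 2)
Step 6: +1 fires, +2 burnt (F count now 1)
Step 7: +0 fires, +1 burnt (F count now 0)
Fire out after step 7
Initially T: 25, now '.': 35
Total burnt (originally-T cells now '.'): 24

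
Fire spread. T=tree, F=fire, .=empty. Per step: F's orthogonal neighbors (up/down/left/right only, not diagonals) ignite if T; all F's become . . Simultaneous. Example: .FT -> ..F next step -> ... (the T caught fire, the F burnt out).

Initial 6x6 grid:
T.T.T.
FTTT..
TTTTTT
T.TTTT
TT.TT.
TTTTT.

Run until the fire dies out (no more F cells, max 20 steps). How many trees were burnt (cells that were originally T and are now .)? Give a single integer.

Step 1: +3 fires, +1 burnt (F count now 3)
Step 2: +3 fires, +3 burnt (F count now 3)
Step 3: +4 fires, +3 burnt (F count now 4)
Step 4: +4 fires, +4 burnt (F count now 4)
Step 5: +3 fires, +4 burnt (F count now 3)
Step 6: +4 fires, +3 burnt (F count now 4)
Step 7: +3 fires, +4 burnt (F count now 3)
Step 8: +1 fires, +3 burnt (F count now 1)
Step 9: +0 fires, +1 burnt (F count now 0)
Fire out after step 9
Initially T: 26, now '.': 35
Total burnt (originally-T cells now '.'): 25

Answer: 25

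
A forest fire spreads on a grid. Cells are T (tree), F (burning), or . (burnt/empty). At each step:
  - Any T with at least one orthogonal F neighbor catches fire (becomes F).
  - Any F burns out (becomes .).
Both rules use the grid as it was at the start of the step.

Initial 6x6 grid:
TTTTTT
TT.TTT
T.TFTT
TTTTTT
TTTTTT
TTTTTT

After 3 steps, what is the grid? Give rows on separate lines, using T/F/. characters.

Step 1: 4 trees catch fire, 1 burn out
  TTTTTT
  TT.FTT
  T.F.FT
  TTTFTT
  TTTTTT
  TTTTTT
Step 2: 6 trees catch fire, 4 burn out
  TTTFTT
  TT..FT
  T....F
  TTF.FT
  TTTFTT
  TTTTTT
Step 3: 8 trees catch fire, 6 burn out
  TTF.FT
  TT...F
  T.....
  TF...F
  TTF.FT
  TTTFTT

TTF.FT
TT...F
T.....
TF...F
TTF.FT
TTTFTT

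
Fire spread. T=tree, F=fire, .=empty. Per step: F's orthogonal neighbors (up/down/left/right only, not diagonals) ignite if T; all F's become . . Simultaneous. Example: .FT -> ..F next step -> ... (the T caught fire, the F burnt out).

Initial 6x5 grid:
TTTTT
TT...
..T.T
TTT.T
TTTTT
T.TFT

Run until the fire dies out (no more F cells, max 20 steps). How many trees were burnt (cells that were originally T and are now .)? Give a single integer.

Step 1: +3 fires, +1 burnt (F count now 3)
Step 2: +2 fires, +3 burnt (F count now 2)
Step 3: +3 fires, +2 burnt (F count now 3)
Step 4: +4 fires, +3 burnt (F count now 4)
Step 5: +2 fires, +4 burnt (F count now 2)
Step 6: +0 fires, +2 burnt (F count now 0)
Fire out after step 6
Initially T: 21, now '.': 23
Total burnt (originally-T cells now '.'): 14

Answer: 14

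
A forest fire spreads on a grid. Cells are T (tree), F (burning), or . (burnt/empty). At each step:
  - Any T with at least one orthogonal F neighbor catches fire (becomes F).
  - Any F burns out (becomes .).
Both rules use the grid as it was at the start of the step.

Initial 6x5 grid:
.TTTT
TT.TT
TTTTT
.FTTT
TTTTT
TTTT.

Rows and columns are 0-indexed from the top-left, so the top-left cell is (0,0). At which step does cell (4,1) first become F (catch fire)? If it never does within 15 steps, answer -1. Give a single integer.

Step 1: cell (4,1)='F' (+3 fires, +1 burnt)
  -> target ignites at step 1
Step 2: cell (4,1)='.' (+7 fires, +3 burnt)
Step 3: cell (4,1)='.' (+7 fires, +7 burnt)
Step 4: cell (4,1)='.' (+5 fires, +7 burnt)
Step 5: cell (4,1)='.' (+2 fires, +5 burnt)
Step 6: cell (4,1)='.' (+1 fires, +2 burnt)
Step 7: cell (4,1)='.' (+0 fires, +1 burnt)
  fire out at step 7

1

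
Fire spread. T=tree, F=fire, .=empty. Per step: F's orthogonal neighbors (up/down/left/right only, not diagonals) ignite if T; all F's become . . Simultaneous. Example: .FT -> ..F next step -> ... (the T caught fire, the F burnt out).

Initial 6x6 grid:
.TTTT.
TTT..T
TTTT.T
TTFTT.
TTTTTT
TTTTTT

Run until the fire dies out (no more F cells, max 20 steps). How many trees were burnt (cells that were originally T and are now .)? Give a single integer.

Step 1: +4 fires, +1 burnt (F count now 4)
Step 2: +8 fires, +4 burnt (F count now 8)
Step 3: +7 fires, +8 burnt (F count now 7)
Step 4: +6 fires, +7 burnt (F count now 6)
Step 5: +2 fires, +6 burnt (F count now 2)
Step 6: +0 fires, +2 burnt (F count now 0)
Fire out after step 6
Initially T: 29, now '.': 34
Total burnt (originally-T cells now '.'): 27

Answer: 27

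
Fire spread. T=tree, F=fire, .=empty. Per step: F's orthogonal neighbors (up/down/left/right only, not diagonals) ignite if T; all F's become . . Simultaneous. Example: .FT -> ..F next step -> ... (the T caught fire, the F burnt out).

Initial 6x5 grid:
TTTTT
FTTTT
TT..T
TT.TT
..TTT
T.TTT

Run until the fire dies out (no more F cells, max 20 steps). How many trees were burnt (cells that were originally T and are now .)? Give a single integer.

Step 1: +3 fires, +1 burnt (F count now 3)
Step 2: +4 fires, +3 burnt (F count now 4)
Step 3: +3 fires, +4 burnt (F count now 3)
Step 4: +2 fires, +3 burnt (F count now 2)
Step 5: +2 fires, +2 burnt (F count now 2)
Step 6: +1 fires, +2 burnt (F count now 1)
Step 7: +2 fires, +1 burnt (F count now 2)
Step 8: +2 fires, +2 burnt (F count now 2)
Step 9: +2 fires, +2 burnt (F count now 2)
Step 10: +1 fires, +2 burnt (F count now 1)
Step 11: +0 fires, +1 burnt (F count now 0)
Fire out after step 11
Initially T: 23, now '.': 29
Total burnt (originally-T cells now '.'): 22

Answer: 22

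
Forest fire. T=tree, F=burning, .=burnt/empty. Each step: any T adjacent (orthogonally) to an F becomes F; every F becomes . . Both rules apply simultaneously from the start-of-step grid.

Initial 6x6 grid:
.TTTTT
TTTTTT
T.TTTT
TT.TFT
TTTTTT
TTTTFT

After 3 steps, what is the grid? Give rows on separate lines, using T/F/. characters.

Step 1: 6 trees catch fire, 2 burn out
  .TTTTT
  TTTTTT
  T.TTFT
  TT.F.F
  TTTTFT
  TTTF.F
Step 2: 6 trees catch fire, 6 burn out
  .TTTTT
  TTTTFT
  T.TF.F
  TT....
  TTTF.F
  TTF...
Step 3: 6 trees catch fire, 6 burn out
  .TTTFT
  TTTF.F
  T.F...
  TT....
  TTF...
  TF....

.TTTFT
TTTF.F
T.F...
TT....
TTF...
TF....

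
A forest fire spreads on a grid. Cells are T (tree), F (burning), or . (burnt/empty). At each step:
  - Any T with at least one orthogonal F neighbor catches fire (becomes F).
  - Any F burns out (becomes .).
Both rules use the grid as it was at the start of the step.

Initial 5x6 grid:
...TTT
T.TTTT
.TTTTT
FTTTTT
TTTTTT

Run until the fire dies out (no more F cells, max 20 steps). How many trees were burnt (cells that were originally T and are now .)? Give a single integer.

Answer: 23

Derivation:
Step 1: +2 fires, +1 burnt (F count now 2)
Step 2: +3 fires, +2 burnt (F count now 3)
Step 3: +3 fires, +3 burnt (F count now 3)
Step 4: +4 fires, +3 burnt (F count now 4)
Step 5: +4 fires, +4 burnt (F count now 4)
Step 6: +4 fires, +4 burnt (F count now 4)
Step 7: +2 fires, +4 burnt (F count now 2)
Step 8: +1 fires, +2 burnt (F count now 1)
Step 9: +0 fires, +1 burnt (F count now 0)
Fire out after step 9
Initially T: 24, now '.': 29
Total burnt (originally-T cells now '.'): 23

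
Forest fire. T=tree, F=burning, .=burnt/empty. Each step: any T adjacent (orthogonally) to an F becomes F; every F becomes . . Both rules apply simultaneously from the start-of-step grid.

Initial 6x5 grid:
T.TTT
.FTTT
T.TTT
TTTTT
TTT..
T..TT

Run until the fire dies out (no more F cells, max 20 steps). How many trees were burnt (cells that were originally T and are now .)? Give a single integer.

Step 1: +1 fires, +1 burnt (F count now 1)
Step 2: +3 fires, +1 burnt (F count now 3)
Step 3: +4 fires, +3 burnt (F count now 4)
Step 4: +5 fires, +4 burnt (F count now 5)
Step 5: +3 fires, +5 burnt (F count now 3)
Step 6: +2 fires, +3 burnt (F count now 2)
Step 7: +1 fires, +2 burnt (F count now 1)
Step 8: +0 fires, +1 burnt (F count now 0)
Fire out after step 8
Initially T: 22, now '.': 27
Total burnt (originally-T cells now '.'): 19

Answer: 19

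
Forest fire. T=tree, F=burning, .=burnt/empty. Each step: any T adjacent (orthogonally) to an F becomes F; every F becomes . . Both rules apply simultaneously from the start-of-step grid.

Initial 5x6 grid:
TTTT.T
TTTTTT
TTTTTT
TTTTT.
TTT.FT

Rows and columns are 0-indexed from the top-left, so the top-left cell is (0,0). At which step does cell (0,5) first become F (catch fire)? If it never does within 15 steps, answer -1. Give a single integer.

Step 1: cell (0,5)='T' (+2 fires, +1 burnt)
Step 2: cell (0,5)='T' (+2 fires, +2 burnt)
Step 3: cell (0,5)='T' (+4 fires, +2 burnt)
Step 4: cell (0,5)='T' (+5 fires, +4 burnt)
Step 5: cell (0,5)='F' (+6 fires, +5 burnt)
  -> target ignites at step 5
Step 6: cell (0,5)='.' (+4 fires, +6 burnt)
Step 7: cell (0,5)='.' (+2 fires, +4 burnt)
Step 8: cell (0,5)='.' (+1 fires, +2 burnt)
Step 9: cell (0,5)='.' (+0 fires, +1 burnt)
  fire out at step 9

5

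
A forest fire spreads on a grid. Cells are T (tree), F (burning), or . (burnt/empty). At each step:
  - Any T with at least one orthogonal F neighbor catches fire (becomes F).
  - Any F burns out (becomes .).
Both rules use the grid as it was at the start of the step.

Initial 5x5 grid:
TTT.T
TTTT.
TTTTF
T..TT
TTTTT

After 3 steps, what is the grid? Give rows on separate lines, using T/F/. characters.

Step 1: 2 trees catch fire, 1 burn out
  TTT.T
  TTTT.
  TTTF.
  T..TF
  TTTTT
Step 2: 4 trees catch fire, 2 burn out
  TTT.T
  TTTF.
  TTF..
  T..F.
  TTTTF
Step 3: 3 trees catch fire, 4 burn out
  TTT.T
  TTF..
  TF...
  T....
  TTTF.

TTT.T
TTF..
TF...
T....
TTTF.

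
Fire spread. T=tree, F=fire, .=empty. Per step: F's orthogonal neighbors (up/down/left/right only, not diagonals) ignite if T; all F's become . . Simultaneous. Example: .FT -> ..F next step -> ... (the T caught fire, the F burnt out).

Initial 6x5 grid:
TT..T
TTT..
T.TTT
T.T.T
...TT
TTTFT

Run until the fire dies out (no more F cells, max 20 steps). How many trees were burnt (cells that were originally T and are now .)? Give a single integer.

Step 1: +3 fires, +1 burnt (F count now 3)
Step 2: +2 fires, +3 burnt (F count now 2)
Step 3: +2 fires, +2 burnt (F count now 2)
Step 4: +1 fires, +2 burnt (F count now 1)
Step 5: +1 fires, +1 burnt (F count now 1)
Step 6: +1 fires, +1 burnt (F count now 1)
Step 7: +2 fires, +1 burnt (F count now 2)
Step 8: +1 fires, +2 burnt (F count now 1)
Step 9: +2 fires, +1 burnt (F count now 2)
Step 10: +2 fires, +2 burnt (F count now 2)
Step 11: +1 fires, +2 burnt (F count now 1)
Step 12: +0 fires, +1 burnt (F count now 0)
Fire out after step 12
Initially T: 19, now '.': 29
Total burnt (originally-T cells now '.'): 18

Answer: 18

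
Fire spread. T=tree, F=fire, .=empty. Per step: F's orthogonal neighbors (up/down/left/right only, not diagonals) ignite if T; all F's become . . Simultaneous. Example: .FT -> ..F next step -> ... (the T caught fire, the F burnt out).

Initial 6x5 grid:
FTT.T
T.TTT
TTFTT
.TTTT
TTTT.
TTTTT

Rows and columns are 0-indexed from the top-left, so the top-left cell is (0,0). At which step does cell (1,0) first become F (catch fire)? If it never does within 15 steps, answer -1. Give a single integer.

Step 1: cell (1,0)='F' (+6 fires, +2 burnt)
  -> target ignites at step 1
Step 2: cell (1,0)='.' (+7 fires, +6 burnt)
Step 3: cell (1,0)='.' (+5 fires, +7 burnt)
Step 4: cell (1,0)='.' (+4 fires, +5 burnt)
Step 5: cell (1,0)='.' (+2 fires, +4 burnt)
Step 6: cell (1,0)='.' (+0 fires, +2 burnt)
  fire out at step 6

1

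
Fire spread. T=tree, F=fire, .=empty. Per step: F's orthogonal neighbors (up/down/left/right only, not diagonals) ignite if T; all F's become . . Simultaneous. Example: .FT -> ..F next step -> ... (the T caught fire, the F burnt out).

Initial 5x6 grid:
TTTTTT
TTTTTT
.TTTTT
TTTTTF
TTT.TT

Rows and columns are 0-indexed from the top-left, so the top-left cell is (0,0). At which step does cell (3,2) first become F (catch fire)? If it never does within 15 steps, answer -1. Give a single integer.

Step 1: cell (3,2)='T' (+3 fires, +1 burnt)
Step 2: cell (3,2)='T' (+4 fires, +3 burnt)
Step 3: cell (3,2)='F' (+4 fires, +4 burnt)
  -> target ignites at step 3
Step 4: cell (3,2)='.' (+5 fires, +4 burnt)
Step 5: cell (3,2)='.' (+5 fires, +5 burnt)
Step 6: cell (3,2)='.' (+3 fires, +5 burnt)
Step 7: cell (3,2)='.' (+2 fires, +3 burnt)
Step 8: cell (3,2)='.' (+1 fires, +2 burnt)
Step 9: cell (3,2)='.' (+0 fires, +1 burnt)
  fire out at step 9

3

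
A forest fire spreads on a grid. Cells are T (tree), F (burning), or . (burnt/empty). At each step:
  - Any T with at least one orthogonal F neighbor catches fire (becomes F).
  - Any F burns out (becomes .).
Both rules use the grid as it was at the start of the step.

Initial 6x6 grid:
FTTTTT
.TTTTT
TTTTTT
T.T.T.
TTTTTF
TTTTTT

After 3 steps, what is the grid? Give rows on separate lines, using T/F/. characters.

Step 1: 3 trees catch fire, 2 burn out
  .FTTTT
  .TTTTT
  TTTTTT
  T.T.T.
  TTTTF.
  TTTTTF
Step 2: 5 trees catch fire, 3 burn out
  ..FTTT
  .FTTTT
  TTTTTT
  T.T.F.
  TTTF..
  TTTTF.
Step 3: 6 trees catch fire, 5 burn out
  ...FTT
  ..FTTT
  TFTTFT
  T.T...
  TTF...
  TTTF..

...FTT
..FTTT
TFTTFT
T.T...
TTF...
TTTF..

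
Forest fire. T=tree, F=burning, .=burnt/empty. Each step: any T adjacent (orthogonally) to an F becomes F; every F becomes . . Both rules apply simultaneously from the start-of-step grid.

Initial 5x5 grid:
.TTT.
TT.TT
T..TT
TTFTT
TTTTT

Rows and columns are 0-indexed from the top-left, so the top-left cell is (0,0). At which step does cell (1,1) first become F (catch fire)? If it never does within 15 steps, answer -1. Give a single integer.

Step 1: cell (1,1)='T' (+3 fires, +1 burnt)
Step 2: cell (1,1)='T' (+5 fires, +3 burnt)
Step 3: cell (1,1)='T' (+5 fires, +5 burnt)
Step 4: cell (1,1)='T' (+3 fires, +5 burnt)
Step 5: cell (1,1)='F' (+2 fires, +3 burnt)
  -> target ignites at step 5
Step 6: cell (1,1)='.' (+1 fires, +2 burnt)
Step 7: cell (1,1)='.' (+0 fires, +1 burnt)
  fire out at step 7

5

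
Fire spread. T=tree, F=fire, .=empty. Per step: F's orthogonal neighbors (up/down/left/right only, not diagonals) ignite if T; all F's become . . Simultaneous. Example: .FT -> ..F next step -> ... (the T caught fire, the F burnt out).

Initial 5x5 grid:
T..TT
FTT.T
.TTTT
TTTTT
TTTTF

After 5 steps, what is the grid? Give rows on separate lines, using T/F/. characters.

Step 1: 4 trees catch fire, 2 burn out
  F..TT
  .FT.T
  .TTTT
  TTTTF
  TTTF.
Step 2: 5 trees catch fire, 4 burn out
  ...TT
  ..F.T
  .FTTF
  TTTF.
  TTF..
Step 3: 6 trees catch fire, 5 burn out
  ...TT
  ....F
  ..FF.
  TFF..
  TF...
Step 4: 3 trees catch fire, 6 burn out
  ...TF
  .....
  .....
  F....
  F....
Step 5: 1 trees catch fire, 3 burn out
  ...F.
  .....
  .....
  .....
  .....

...F.
.....
.....
.....
.....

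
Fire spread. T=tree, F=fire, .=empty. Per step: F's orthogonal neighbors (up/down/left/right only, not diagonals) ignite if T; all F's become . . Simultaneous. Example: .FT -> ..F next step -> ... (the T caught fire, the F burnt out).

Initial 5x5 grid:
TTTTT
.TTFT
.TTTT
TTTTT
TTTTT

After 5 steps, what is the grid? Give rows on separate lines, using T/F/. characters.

Step 1: 4 trees catch fire, 1 burn out
  TTTFT
  .TF.F
  .TTFT
  TTTTT
  TTTTT
Step 2: 6 trees catch fire, 4 burn out
  TTF.F
  .F...
  .TF.F
  TTTFT
  TTTTT
Step 3: 5 trees catch fire, 6 burn out
  TF...
  .....
  .F...
  TTF.F
  TTTFT
Step 4: 4 trees catch fire, 5 burn out
  F....
  .....
  .....
  TF...
  TTF.F
Step 5: 2 trees catch fire, 4 burn out
  .....
  .....
  .....
  F....
  TF...

.....
.....
.....
F....
TF...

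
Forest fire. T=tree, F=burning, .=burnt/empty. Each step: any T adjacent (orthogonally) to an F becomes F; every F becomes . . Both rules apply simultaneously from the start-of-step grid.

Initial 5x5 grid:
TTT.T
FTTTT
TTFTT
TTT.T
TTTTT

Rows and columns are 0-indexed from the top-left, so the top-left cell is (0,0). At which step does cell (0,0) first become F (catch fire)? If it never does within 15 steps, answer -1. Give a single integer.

Step 1: cell (0,0)='F' (+7 fires, +2 burnt)
  -> target ignites at step 1
Step 2: cell (0,0)='.' (+7 fires, +7 burnt)
Step 3: cell (0,0)='.' (+5 fires, +7 burnt)
Step 4: cell (0,0)='.' (+2 fires, +5 burnt)
Step 5: cell (0,0)='.' (+0 fires, +2 burnt)
  fire out at step 5

1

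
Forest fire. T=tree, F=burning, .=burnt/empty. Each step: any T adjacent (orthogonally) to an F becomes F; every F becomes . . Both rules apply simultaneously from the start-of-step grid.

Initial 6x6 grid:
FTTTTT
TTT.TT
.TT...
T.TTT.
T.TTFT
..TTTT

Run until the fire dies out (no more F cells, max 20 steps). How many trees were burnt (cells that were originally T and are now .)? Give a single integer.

Answer: 22

Derivation:
Step 1: +6 fires, +2 burnt (F count now 6)
Step 2: +6 fires, +6 burnt (F count now 6)
Step 3: +5 fires, +6 burnt (F count now 5)
Step 4: +2 fires, +5 burnt (F count now 2)
Step 5: +2 fires, +2 burnt (F count now 2)
Step 6: +1 fires, +2 burnt (F count now 1)
Step 7: +0 fires, +1 burnt (F count now 0)
Fire out after step 7
Initially T: 24, now '.': 34
Total burnt (originally-T cells now '.'): 22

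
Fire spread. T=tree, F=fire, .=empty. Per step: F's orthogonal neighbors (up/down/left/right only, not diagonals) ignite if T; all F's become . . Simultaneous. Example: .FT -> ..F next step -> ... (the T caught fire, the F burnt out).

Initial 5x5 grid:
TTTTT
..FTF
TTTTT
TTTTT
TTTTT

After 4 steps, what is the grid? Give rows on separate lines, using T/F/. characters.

Step 1: 5 trees catch fire, 2 burn out
  TTFTF
  ...F.
  TTFTF
  TTTTT
  TTTTT
Step 2: 6 trees catch fire, 5 burn out
  TF.F.
  .....
  TF.F.
  TTFTF
  TTTTT
Step 3: 6 trees catch fire, 6 burn out
  F....
  .....
  F....
  TF.F.
  TTFTF
Step 4: 3 trees catch fire, 6 burn out
  .....
  .....
  .....
  F....
  TF.F.

.....
.....
.....
F....
TF.F.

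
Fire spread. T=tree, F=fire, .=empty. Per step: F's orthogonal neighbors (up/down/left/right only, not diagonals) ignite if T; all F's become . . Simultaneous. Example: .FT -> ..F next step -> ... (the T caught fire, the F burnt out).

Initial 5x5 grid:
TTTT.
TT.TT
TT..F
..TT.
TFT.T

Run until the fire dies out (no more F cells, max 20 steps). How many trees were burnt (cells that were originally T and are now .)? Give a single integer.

Answer: 14

Derivation:
Step 1: +3 fires, +2 burnt (F count now 3)
Step 2: +2 fires, +3 burnt (F count now 2)
Step 3: +2 fires, +2 burnt (F count now 2)
Step 4: +1 fires, +2 burnt (F count now 1)
Step 5: +1 fires, +1 burnt (F count now 1)
Step 6: +2 fires, +1 burnt (F count now 2)
Step 7: +2 fires, +2 burnt (F count now 2)
Step 8: +1 fires, +2 burnt (F count now 1)
Step 9: +0 fires, +1 burnt (F count now 0)
Fire out after step 9
Initially T: 15, now '.': 24
Total burnt (originally-T cells now '.'): 14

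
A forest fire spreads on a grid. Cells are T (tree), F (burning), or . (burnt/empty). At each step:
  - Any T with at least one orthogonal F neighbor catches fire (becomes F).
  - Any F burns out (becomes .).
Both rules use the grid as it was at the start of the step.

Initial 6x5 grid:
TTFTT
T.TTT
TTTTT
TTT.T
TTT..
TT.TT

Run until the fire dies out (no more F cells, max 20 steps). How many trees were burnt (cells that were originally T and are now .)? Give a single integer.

Step 1: +3 fires, +1 burnt (F count now 3)
Step 2: +4 fires, +3 burnt (F count now 4)
Step 3: +5 fires, +4 burnt (F count now 5)
Step 4: +4 fires, +5 burnt (F count now 4)
Step 5: +3 fires, +4 burnt (F count now 3)
Step 6: +2 fires, +3 burnt (F count now 2)
Step 7: +1 fires, +2 burnt (F count now 1)
Step 8: +0 fires, +1 burnt (F count now 0)
Fire out after step 8
Initially T: 24, now '.': 28
Total burnt (originally-T cells now '.'): 22

Answer: 22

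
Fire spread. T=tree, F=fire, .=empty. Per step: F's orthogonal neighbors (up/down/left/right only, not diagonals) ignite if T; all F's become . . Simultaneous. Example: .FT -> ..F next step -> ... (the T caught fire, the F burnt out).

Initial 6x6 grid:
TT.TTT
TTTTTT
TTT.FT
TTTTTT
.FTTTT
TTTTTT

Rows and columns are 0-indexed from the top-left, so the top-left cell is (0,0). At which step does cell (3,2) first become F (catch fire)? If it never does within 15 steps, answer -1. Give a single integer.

Step 1: cell (3,2)='T' (+6 fires, +2 burnt)
Step 2: cell (3,2)='F' (+12 fires, +6 burnt)
  -> target ignites at step 2
Step 3: cell (3,2)='.' (+9 fires, +12 burnt)
Step 4: cell (3,2)='.' (+3 fires, +9 burnt)
Step 5: cell (3,2)='.' (+1 fires, +3 burnt)
Step 6: cell (3,2)='.' (+0 fires, +1 burnt)
  fire out at step 6

2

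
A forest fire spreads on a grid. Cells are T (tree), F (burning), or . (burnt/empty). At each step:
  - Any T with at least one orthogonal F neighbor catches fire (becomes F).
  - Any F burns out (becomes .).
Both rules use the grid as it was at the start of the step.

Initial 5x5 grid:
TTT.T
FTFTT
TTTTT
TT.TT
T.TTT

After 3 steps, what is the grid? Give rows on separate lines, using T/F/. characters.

Step 1: 6 trees catch fire, 2 burn out
  FTF.T
  .F.FT
  FTFTT
  TT.TT
  T.TTT
Step 2: 5 trees catch fire, 6 burn out
  .F..T
  ....F
  .F.FT
  FT.TT
  T.TTT
Step 3: 5 trees catch fire, 5 burn out
  ....F
  .....
  ....F
  .F.FT
  F.TTT

....F
.....
....F
.F.FT
F.TTT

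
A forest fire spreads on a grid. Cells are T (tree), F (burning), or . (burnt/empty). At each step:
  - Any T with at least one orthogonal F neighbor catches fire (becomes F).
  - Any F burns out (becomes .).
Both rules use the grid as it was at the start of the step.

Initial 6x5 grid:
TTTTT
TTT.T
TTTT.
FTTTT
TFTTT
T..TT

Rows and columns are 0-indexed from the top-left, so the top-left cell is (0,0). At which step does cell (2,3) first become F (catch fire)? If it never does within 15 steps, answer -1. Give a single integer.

Step 1: cell (2,3)='T' (+4 fires, +2 burnt)
Step 2: cell (2,3)='T' (+5 fires, +4 burnt)
Step 3: cell (2,3)='T' (+6 fires, +5 burnt)
Step 4: cell (2,3)='F' (+5 fires, +6 burnt)
  -> target ignites at step 4
Step 5: cell (2,3)='.' (+1 fires, +5 burnt)
Step 6: cell (2,3)='.' (+1 fires, +1 burnt)
Step 7: cell (2,3)='.' (+1 fires, +1 burnt)
Step 8: cell (2,3)='.' (+1 fires, +1 burnt)
Step 9: cell (2,3)='.' (+0 fires, +1 burnt)
  fire out at step 9

4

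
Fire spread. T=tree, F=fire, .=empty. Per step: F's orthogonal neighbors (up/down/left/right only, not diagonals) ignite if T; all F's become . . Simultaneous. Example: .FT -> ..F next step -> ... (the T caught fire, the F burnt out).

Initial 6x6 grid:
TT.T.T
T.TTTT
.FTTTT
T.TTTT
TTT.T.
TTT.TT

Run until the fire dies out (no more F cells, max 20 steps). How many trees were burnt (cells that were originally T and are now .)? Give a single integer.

Answer: 24

Derivation:
Step 1: +1 fires, +1 burnt (F count now 1)
Step 2: +3 fires, +1 burnt (F count now 3)
Step 3: +4 fires, +3 burnt (F count now 4)
Step 4: +6 fires, +4 burnt (F count now 6)
Step 5: +5 fires, +6 burnt (F count now 5)
Step 6: +4 fires, +5 burnt (F count now 4)
Step 7: +1 fires, +4 burnt (F count now 1)
Step 8: +0 fires, +1 burnt (F count now 0)
Fire out after step 8
Initially T: 27, now '.': 33
Total burnt (originally-T cells now '.'): 24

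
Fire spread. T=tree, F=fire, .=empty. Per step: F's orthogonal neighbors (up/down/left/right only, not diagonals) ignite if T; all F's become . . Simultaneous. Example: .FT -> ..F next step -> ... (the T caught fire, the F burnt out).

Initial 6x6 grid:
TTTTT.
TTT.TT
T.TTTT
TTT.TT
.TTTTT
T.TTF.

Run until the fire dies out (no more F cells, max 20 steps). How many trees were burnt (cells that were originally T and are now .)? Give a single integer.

Step 1: +2 fires, +1 burnt (F count now 2)
Step 2: +4 fires, +2 burnt (F count now 4)
Step 3: +3 fires, +4 burnt (F count now 3)
Step 4: +5 fires, +3 burnt (F count now 5)
Step 5: +4 fires, +5 burnt (F count now 4)
Step 6: +3 fires, +4 burnt (F count now 3)
Step 7: +3 fires, +3 burnt (F count now 3)
Step 8: +2 fires, +3 burnt (F count now 2)
Step 9: +1 fires, +2 burnt (F count now 1)
Step 10: +0 fires, +1 burnt (F count now 0)
Fire out after step 10
Initially T: 28, now '.': 35
Total burnt (originally-T cells now '.'): 27

Answer: 27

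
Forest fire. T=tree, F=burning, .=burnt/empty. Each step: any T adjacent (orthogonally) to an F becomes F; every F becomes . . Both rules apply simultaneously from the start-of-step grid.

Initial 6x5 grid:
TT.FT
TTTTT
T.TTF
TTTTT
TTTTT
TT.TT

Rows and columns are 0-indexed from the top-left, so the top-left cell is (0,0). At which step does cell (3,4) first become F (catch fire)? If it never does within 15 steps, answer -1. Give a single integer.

Step 1: cell (3,4)='F' (+5 fires, +2 burnt)
  -> target ignites at step 1
Step 2: cell (3,4)='.' (+4 fires, +5 burnt)
Step 3: cell (3,4)='.' (+4 fires, +4 burnt)
Step 4: cell (3,4)='.' (+5 fires, +4 burnt)
Step 5: cell (3,4)='.' (+4 fires, +5 burnt)
Step 6: cell (3,4)='.' (+2 fires, +4 burnt)
Step 7: cell (3,4)='.' (+1 fires, +2 burnt)
Step 8: cell (3,4)='.' (+0 fires, +1 burnt)
  fire out at step 8

1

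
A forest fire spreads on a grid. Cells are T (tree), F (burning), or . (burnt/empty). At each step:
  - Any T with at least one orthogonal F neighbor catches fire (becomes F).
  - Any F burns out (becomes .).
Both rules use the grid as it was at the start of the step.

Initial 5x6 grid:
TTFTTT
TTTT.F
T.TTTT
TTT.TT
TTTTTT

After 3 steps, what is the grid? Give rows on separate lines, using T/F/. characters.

Step 1: 5 trees catch fire, 2 burn out
  TF.FTF
  TTFT..
  T.TTTF
  TTT.TT
  TTTTTT
Step 2: 7 trees catch fire, 5 burn out
  F...F.
  TF.F..
  T.FTF.
  TTT.TF
  TTTTTT
Step 3: 5 trees catch fire, 7 burn out
  ......
  F.....
  T..F..
  TTF.F.
  TTTTTF

......
F.....
T..F..
TTF.F.
TTTTTF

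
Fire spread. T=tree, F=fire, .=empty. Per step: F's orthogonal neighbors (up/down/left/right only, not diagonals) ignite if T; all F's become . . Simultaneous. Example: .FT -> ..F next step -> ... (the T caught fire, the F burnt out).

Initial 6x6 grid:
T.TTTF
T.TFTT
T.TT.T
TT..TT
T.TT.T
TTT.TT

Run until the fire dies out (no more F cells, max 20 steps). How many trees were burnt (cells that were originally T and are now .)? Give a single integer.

Step 1: +6 fires, +2 burnt (F count now 6)
Step 2: +3 fires, +6 burnt (F count now 3)
Step 3: +1 fires, +3 burnt (F count now 1)
Step 4: +2 fires, +1 burnt (F count now 2)
Step 5: +1 fires, +2 burnt (F count now 1)
Step 6: +1 fires, +1 burnt (F count now 1)
Step 7: +0 fires, +1 burnt (F count now 0)
Fire out after step 7
Initially T: 25, now '.': 25
Total burnt (originally-T cells now '.'): 14

Answer: 14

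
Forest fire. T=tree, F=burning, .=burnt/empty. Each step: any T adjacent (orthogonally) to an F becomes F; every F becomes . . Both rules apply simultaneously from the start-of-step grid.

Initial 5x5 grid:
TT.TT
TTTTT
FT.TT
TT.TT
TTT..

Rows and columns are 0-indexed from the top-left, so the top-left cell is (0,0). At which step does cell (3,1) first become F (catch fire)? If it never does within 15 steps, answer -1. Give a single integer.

Step 1: cell (3,1)='T' (+3 fires, +1 burnt)
Step 2: cell (3,1)='F' (+4 fires, +3 burnt)
  -> target ignites at step 2
Step 3: cell (3,1)='.' (+3 fires, +4 burnt)
Step 4: cell (3,1)='.' (+2 fires, +3 burnt)
Step 5: cell (3,1)='.' (+3 fires, +2 burnt)
Step 6: cell (3,1)='.' (+3 fires, +3 burnt)
Step 7: cell (3,1)='.' (+1 fires, +3 burnt)
Step 8: cell (3,1)='.' (+0 fires, +1 burnt)
  fire out at step 8

2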